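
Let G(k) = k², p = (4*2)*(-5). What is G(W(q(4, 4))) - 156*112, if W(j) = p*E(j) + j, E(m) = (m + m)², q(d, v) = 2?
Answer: 389572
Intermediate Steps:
p = -40 (p = 8*(-5) = -40)
E(m) = 4*m² (E(m) = (2*m)² = 4*m²)
W(j) = j - 160*j² (W(j) = -160*j² + j = j - 160*j²)
G(W(q(4, 4))) - 156*112 = (2*(1 - 160*2))² - 156*112 = (2*(1 - 320))² - 17472 = (2*(-319))² - 17472 = (-638)² - 17472 = 407044 - 17472 = 389572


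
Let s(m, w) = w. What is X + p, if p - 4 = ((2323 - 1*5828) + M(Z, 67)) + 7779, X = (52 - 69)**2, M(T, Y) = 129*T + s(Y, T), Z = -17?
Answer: 2357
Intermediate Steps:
M(T, Y) = 130*T (M(T, Y) = 129*T + T = 130*T)
X = 289 (X = (-17)**2 = 289)
p = 2068 (p = 4 + (((2323 - 1*5828) + 130*(-17)) + 7779) = 4 + (((2323 - 5828) - 2210) + 7779) = 4 + ((-3505 - 2210) + 7779) = 4 + (-5715 + 7779) = 4 + 2064 = 2068)
X + p = 289 + 2068 = 2357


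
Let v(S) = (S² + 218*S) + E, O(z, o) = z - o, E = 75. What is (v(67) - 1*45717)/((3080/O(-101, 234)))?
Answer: 1778649/616 ≈ 2887.4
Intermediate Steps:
v(S) = 75 + S² + 218*S (v(S) = (S² + 218*S) + 75 = 75 + S² + 218*S)
(v(67) - 1*45717)/((3080/O(-101, 234))) = ((75 + 67² + 218*67) - 1*45717)/((3080/(-101 - 1*234))) = ((75 + 4489 + 14606) - 45717)/((3080/(-101 - 234))) = (19170 - 45717)/((3080/(-335))) = -26547/(3080*(-1/335)) = -26547/(-616/67) = -26547*(-67/616) = 1778649/616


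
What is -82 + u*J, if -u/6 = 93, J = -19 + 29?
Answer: -5662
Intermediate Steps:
J = 10
u = -558 (u = -6*93 = -558)
-82 + u*J = -82 - 558*10 = -82 - 5580 = -5662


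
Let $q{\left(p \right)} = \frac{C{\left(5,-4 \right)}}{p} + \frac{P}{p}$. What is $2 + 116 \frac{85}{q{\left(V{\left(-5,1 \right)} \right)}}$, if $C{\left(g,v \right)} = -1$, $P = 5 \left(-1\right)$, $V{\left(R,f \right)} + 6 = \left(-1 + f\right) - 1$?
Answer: $\frac{34516}{3} \approx 11505.0$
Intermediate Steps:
$V{\left(R,f \right)} = -8 + f$ ($V{\left(R,f \right)} = -6 + \left(\left(-1 + f\right) - 1\right) = -6 + \left(-2 + f\right) = -8 + f$)
$P = -5$
$q{\left(p \right)} = - \frac{6}{p}$ ($q{\left(p \right)} = - \frac{1}{p} - \frac{5}{p} = - \frac{6}{p}$)
$2 + 116 \frac{85}{q{\left(V{\left(-5,1 \right)} \right)}} = 2 + 116 \frac{85}{\left(-6\right) \frac{1}{-8 + 1}} = 2 + 116 \frac{85}{\left(-6\right) \frac{1}{-7}} = 2 + 116 \frac{85}{\left(-6\right) \left(- \frac{1}{7}\right)} = 2 + 116 \frac{85}{\frac{6}{7}} = 2 + 116 \cdot 85 \cdot \frac{7}{6} = 2 + 116 \cdot \frac{595}{6} = 2 + \frac{34510}{3} = \frac{34516}{3}$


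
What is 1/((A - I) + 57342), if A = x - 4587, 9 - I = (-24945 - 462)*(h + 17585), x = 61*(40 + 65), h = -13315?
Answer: -1/108428739 ≈ -9.2226e-9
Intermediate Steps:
x = 6405 (x = 61*105 = 6405)
I = 108487899 (I = 9 - (-24945 - 462)*(-13315 + 17585) = 9 - (-25407)*4270 = 9 - 1*(-108487890) = 9 + 108487890 = 108487899)
A = 1818 (A = 6405 - 4587 = 1818)
1/((A - I) + 57342) = 1/((1818 - 1*108487899) + 57342) = 1/((1818 - 108487899) + 57342) = 1/(-108486081 + 57342) = 1/(-108428739) = -1/108428739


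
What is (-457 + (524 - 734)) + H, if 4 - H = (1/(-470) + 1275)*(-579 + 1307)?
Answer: -218282441/235 ≈ -9.2886e+5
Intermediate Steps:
H = -218125696/235 (H = 4 - (1/(-470) + 1275)*(-579 + 1307) = 4 - (-1/470 + 1275)*728 = 4 - 599249*728/470 = 4 - 1*218126636/235 = 4 - 218126636/235 = -218125696/235 ≈ -9.2819e+5)
(-457 + (524 - 734)) + H = (-457 + (524 - 734)) - 218125696/235 = (-457 - 210) - 218125696/235 = -667 - 218125696/235 = -218282441/235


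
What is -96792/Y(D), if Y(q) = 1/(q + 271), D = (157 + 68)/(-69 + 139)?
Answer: -185792244/7 ≈ -2.6542e+7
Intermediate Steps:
D = 45/14 (D = 225/70 = 225*(1/70) = 45/14 ≈ 3.2143)
Y(q) = 1/(271 + q)
-96792/Y(D) = -96792/(1/(271 + 45/14)) = -96792/(1/(3839/14)) = -96792/14/3839 = -96792*3839/14 = -185792244/7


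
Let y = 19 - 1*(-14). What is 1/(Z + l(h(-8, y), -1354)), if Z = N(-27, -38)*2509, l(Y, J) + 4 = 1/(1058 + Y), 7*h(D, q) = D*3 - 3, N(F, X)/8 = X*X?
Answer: 7379/213872670363 ≈ 3.4502e-8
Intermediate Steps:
N(F, X) = 8*X² (N(F, X) = 8*(X*X) = 8*X²)
y = 33 (y = 19 + 14 = 33)
h(D, q) = -3/7 + 3*D/7 (h(D, q) = (D*3 - 3)/7 = (3*D - 3)/7 = (-3 + 3*D)/7 = -3/7 + 3*D/7)
l(Y, J) = -4 + 1/(1058 + Y)
Z = 28983968 (Z = (8*(-38)²)*2509 = (8*1444)*2509 = 11552*2509 = 28983968)
1/(Z + l(h(-8, y), -1354)) = 1/(28983968 + (-4231 - 4*(-3/7 + (3/7)*(-8)))/(1058 + (-3/7 + (3/7)*(-8)))) = 1/(28983968 + (-4231 - 4*(-3/7 - 24/7))/(1058 + (-3/7 - 24/7))) = 1/(28983968 + (-4231 - 4*(-27/7))/(1058 - 27/7)) = 1/(28983968 + (-4231 + 108/7)/(7379/7)) = 1/(28983968 + (7/7379)*(-29509/7)) = 1/(28983968 - 29509/7379) = 1/(213872670363/7379) = 7379/213872670363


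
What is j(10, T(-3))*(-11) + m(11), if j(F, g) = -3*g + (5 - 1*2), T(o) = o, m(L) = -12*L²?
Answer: -1584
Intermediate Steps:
j(F, g) = 3 - 3*g (j(F, g) = -3*g + (5 - 2) = -3*g + 3 = 3 - 3*g)
j(10, T(-3))*(-11) + m(11) = (3 - 3*(-3))*(-11) - 12*11² = (3 + 9)*(-11) - 12*121 = 12*(-11) - 1452 = -132 - 1452 = -1584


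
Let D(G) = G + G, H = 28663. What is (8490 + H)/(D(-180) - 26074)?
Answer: -37153/26434 ≈ -1.4055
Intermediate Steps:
D(G) = 2*G
(8490 + H)/(D(-180) - 26074) = (8490 + 28663)/(2*(-180) - 26074) = 37153/(-360 - 26074) = 37153/(-26434) = 37153*(-1/26434) = -37153/26434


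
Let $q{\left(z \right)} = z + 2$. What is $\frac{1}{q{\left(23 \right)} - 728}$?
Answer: $- \frac{1}{703} \approx -0.0014225$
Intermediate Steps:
$q{\left(z \right)} = 2 + z$
$\frac{1}{q{\left(23 \right)} - 728} = \frac{1}{\left(2 + 23\right) - 728} = \frac{1}{25 - 728} = \frac{1}{-703} = - \frac{1}{703}$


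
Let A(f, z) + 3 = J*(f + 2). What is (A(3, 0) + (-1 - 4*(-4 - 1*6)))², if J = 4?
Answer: 3136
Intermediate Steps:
A(f, z) = 5 + 4*f (A(f, z) = -3 + 4*(f + 2) = -3 + 4*(2 + f) = -3 + (8 + 4*f) = 5 + 4*f)
(A(3, 0) + (-1 - 4*(-4 - 1*6)))² = ((5 + 4*3) + (-1 - 4*(-4 - 1*6)))² = ((5 + 12) + (-1 - 4*(-4 - 6)))² = (17 + (-1 - 4*(-10)))² = (17 + (-1 + 40))² = (17 + 39)² = 56² = 3136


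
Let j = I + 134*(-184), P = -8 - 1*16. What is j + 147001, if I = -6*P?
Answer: 122489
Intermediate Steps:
P = -24 (P = -8 - 16 = -24)
I = 144 (I = -6*(-24) = 144)
j = -24512 (j = 144 + 134*(-184) = 144 - 24656 = -24512)
j + 147001 = -24512 + 147001 = 122489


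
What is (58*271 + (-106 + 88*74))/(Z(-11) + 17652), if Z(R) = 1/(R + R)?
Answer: 486728/388343 ≈ 1.2533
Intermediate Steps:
Z(R) = 1/(2*R)
(58*271 + (-106 + 88*74))/(Z(-11) + 17652) = (58*271 + (-106 + 88*74))/((1/2)/(-11) + 17652) = (15718 + (-106 + 6512))/((1/2)*(-1/11) + 17652) = (15718 + 6406)/(-1/22 + 17652) = 22124/(388343/22) = 22124*(22/388343) = 486728/388343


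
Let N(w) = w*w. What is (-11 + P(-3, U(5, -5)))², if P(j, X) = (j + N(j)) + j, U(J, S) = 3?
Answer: 64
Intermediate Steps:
N(w) = w²
P(j, X) = j² + 2*j (P(j, X) = (j + j²) + j = j² + 2*j)
(-11 + P(-3, U(5, -5)))² = (-11 - 3*(2 - 3))² = (-11 - 3*(-1))² = (-11 + 3)² = (-8)² = 64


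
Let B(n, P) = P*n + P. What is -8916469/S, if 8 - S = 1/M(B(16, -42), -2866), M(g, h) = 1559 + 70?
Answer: -14524928001/13031 ≈ -1.1146e+6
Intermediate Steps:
B(n, P) = P + P*n
M(g, h) = 1629
S = 13031/1629 (S = 8 - 1/1629 = 13031/1629 ≈ 7.9994)
-8916469/S = -8916469/13031/1629 = -8916469*1629/13031 = -14524928001/13031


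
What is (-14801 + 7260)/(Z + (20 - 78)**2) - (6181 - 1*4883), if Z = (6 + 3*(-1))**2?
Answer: -4385695/3373 ≈ -1300.2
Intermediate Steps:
Z = 9 (Z = (6 - 3)**2 = 3**2 = 9)
(-14801 + 7260)/(Z + (20 - 78)**2) - (6181 - 1*4883) = (-14801 + 7260)/(9 + (20 - 78)**2) - (6181 - 1*4883) = -7541/(9 + (-58)**2) - (6181 - 4883) = -7541/(9 + 3364) - 1*1298 = -7541/3373 - 1298 = -4385695/3373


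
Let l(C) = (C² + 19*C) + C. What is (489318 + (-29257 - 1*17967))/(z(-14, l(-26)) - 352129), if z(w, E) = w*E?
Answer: -442094/354313 ≈ -1.2477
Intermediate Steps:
l(C) = C² + 20*C
z(w, E) = E*w
(489318 + (-29257 - 1*17967))/(z(-14, l(-26)) - 352129) = (489318 + (-29257 - 1*17967))/(-26*(20 - 26)*(-14) - 352129) = (489318 + (-29257 - 17967))/(-26*(-6)*(-14) - 352129) = (489318 - 47224)/(156*(-14) - 352129) = 442094/(-2184 - 352129) = 442094/(-354313) = 442094*(-1/354313) = -442094/354313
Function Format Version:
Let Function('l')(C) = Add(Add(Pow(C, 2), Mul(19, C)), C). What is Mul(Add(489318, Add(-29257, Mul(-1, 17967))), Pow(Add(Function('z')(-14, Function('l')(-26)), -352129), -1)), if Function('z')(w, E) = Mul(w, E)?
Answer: Rational(-442094, 354313) ≈ -1.2477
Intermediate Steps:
Function('l')(C) = Add(Pow(C, 2), Mul(20, C))
Function('z')(w, E) = Mul(E, w)
Mul(Add(489318, Add(-29257, Mul(-1, 17967))), Pow(Add(Function('z')(-14, Function('l')(-26)), -352129), -1)) = Mul(Add(489318, Add(-29257, Mul(-1, 17967))), Pow(Add(Mul(Mul(-26, Add(20, -26)), -14), -352129), -1)) = Mul(Add(489318, Add(-29257, -17967)), Pow(Add(Mul(Mul(-26, -6), -14), -352129), -1)) = Mul(Add(489318, -47224), Pow(Add(Mul(156, -14), -352129), -1)) = Mul(442094, Pow(Add(-2184, -352129), -1)) = Mul(442094, Pow(-354313, -1)) = Mul(442094, Rational(-1, 354313)) = Rational(-442094, 354313)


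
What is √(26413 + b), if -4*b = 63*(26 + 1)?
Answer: √103951/2 ≈ 161.21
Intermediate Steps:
b = -1701/4 (b = -63*(26 + 1)/4 = -63*27/4 = -¼*1701 = -1701/4 ≈ -425.25)
√(26413 + b) = √(26413 - 1701/4) = √(103951/4) = √103951/2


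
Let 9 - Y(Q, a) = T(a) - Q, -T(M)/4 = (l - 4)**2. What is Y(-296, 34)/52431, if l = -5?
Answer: 37/52431 ≈ 0.00070569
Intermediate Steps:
T(M) = -324 (T(M) = -4*(-5 - 4)**2 = -4*(-9)**2 = -4*81 = -324)
Y(Q, a) = 333 + Q (Y(Q, a) = 9 - (-324 - Q) = 9 + (324 + Q) = 333 + Q)
Y(-296, 34)/52431 = (333 - 296)/52431 = 37*(1/52431) = 37/52431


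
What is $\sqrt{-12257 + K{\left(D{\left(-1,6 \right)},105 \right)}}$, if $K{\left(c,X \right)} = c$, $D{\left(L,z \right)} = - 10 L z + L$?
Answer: $i \sqrt{12198} \approx 110.44 i$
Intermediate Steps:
$D{\left(L,z \right)} = L - 10 L z$ ($D{\left(L,z \right)} = - 10 L z + L = L - 10 L z$)
$\sqrt{-12257 + K{\left(D{\left(-1,6 \right)},105 \right)}} = \sqrt{-12257 - \left(1 - 60\right)} = \sqrt{-12257 - -59} = \sqrt{-12257 + 59} = \sqrt{-12198} = i \sqrt{12198}$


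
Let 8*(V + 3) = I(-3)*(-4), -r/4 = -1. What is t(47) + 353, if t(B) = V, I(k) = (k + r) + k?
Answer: 351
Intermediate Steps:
r = 4 (r = -4*(-1) = 4)
I(k) = 4 + 2*k (I(k) = (k + 4) + k = (4 + k) + k = 4 + 2*k)
V = -2 (V = -3 + ((4 + 2*(-3))*(-4))/8 = -3 + ((4 - 6)*(-4))/8 = -3 + (-2*(-4))/8 = -3 + (1/8)*8 = -3 + 1 = -2)
t(B) = -2
t(47) + 353 = -2 + 353 = 351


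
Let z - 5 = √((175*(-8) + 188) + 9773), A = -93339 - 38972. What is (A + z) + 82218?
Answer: -50088 + √8561 ≈ -49996.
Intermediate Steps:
A = -132311
z = 5 + √8561 (z = 5 + √((175*(-8) + 188) + 9773) = 5 + √((-1400 + 188) + 9773) = 5 + √(-1212 + 9773) = 5 + √8561 ≈ 97.526)
(A + z) + 82218 = (-132311 + (5 + √8561)) + 82218 = (-132306 + √8561) + 82218 = -50088 + √8561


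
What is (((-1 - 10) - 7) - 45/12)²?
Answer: 7569/16 ≈ 473.06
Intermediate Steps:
(((-1 - 10) - 7) - 45/12)² = ((-11 - 7) - 45*1/12)² = (-18 - 15/4)² = (-87/4)² = 7569/16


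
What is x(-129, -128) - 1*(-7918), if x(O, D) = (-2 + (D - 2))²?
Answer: 25342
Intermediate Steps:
x(O, D) = (-4 + D)² (x(O, D) = (-2 + (-2 + D))² = (-4 + D)²)
x(-129, -128) - 1*(-7918) = (-4 - 128)² - 1*(-7918) = (-132)² + 7918 = 17424 + 7918 = 25342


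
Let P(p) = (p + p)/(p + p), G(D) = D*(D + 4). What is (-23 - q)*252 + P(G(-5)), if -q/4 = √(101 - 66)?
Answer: -5795 + 1008*√35 ≈ 168.41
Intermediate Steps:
G(D) = D*(4 + D)
P(p) = 1 (P(p) = (2*p)/((2*p)) = (2*p)*(1/(2*p)) = 1)
q = -4*√35 (q = -4*√(101 - 66) = -4*√35 ≈ -23.664)
(-23 - q)*252 + P(G(-5)) = (-23 - (-4)*√35)*252 + 1 = (-23 + 4*√35)*252 + 1 = (-5796 + 1008*√35) + 1 = -5795 + 1008*√35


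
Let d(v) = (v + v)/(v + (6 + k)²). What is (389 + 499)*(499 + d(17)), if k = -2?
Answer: 4884296/11 ≈ 4.4403e+5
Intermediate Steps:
d(v) = 2*v/(16 + v) (d(v) = (v + v)/(v + (6 - 2)²) = (2*v)/(v + 4²) = (2*v)/(v + 16) = (2*v)/(16 + v) = 2*v/(16 + v))
(389 + 499)*(499 + d(17)) = (389 + 499)*(499 + 2*17/(16 + 17)) = 888*(499 + 2*17/33) = 888*(499 + 2*17*(1/33)) = 888*(499 + 34/33) = 888*(16501/33) = 4884296/11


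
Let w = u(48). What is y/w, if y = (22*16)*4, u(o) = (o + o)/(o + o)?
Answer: 1408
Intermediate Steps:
u(o) = 1 (u(o) = (2*o)/((2*o)) = (2*o)*(1/(2*o)) = 1)
w = 1
y = 1408 (y = 352*4 = 1408)
y/w = 1408/1 = 1408*1 = 1408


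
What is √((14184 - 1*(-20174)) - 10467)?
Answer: √23891 ≈ 154.57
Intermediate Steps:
√((14184 - 1*(-20174)) - 10467) = √((14184 + 20174) - 10467) = √(34358 - 10467) = √23891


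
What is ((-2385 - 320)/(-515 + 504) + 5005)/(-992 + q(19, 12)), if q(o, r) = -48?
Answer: -722/143 ≈ -5.0490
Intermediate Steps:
((-2385 - 320)/(-515 + 504) + 5005)/(-992 + q(19, 12)) = ((-2385 - 320)/(-515 + 504) + 5005)/(-992 - 48) = (-2705/(-11) + 5005)/(-1040) = (-2705*(-1/11) + 5005)*(-1/1040) = (2705/11 + 5005)*(-1/1040) = (57760/11)*(-1/1040) = -722/143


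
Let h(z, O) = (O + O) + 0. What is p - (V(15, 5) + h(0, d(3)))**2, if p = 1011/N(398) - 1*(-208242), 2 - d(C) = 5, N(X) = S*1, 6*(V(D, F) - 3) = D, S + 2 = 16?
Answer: 5832791/28 ≈ 2.0831e+5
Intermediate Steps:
S = 14 (S = -2 + 16 = 14)
V(D, F) = 3 + D/6
N(X) = 14 (N(X) = 14*1 = 14)
d(C) = -3 (d(C) = 2 - 1*5 = 2 - 5 = -3)
h(z, O) = 2*O (h(z, O) = 2*O + 0 = 2*O)
p = 2916399/14 (p = 1011/14 - 1*(-208242) = 1011*(1/14) + 208242 = 1011/14 + 208242 = 2916399/14 ≈ 2.0831e+5)
p - (V(15, 5) + h(0, d(3)))**2 = 2916399/14 - ((3 + (1/6)*15) + 2*(-3))**2 = 2916399/14 - ((3 + 5/2) - 6)**2 = 2916399/14 - (11/2 - 6)**2 = 2916399/14 - (-1/2)**2 = 2916399/14 - 1*1/4 = 2916399/14 - 1/4 = 5832791/28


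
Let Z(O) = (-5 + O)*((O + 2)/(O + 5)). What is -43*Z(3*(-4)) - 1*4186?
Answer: -21992/7 ≈ -3141.7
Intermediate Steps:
Z(O) = (-5 + O)*(2 + O)/(5 + O) (Z(O) = (-5 + O)*((2 + O)/(5 + O)) = (-5 + O)*(2 + O)/(5 + O))
-43*Z(3*(-4)) - 1*4186 = -43*(-10 + (3*(-4))² - 9*(-4))/(5 + 3*(-4)) - 1*4186 = -43*(-10 + (-12)² - 3*(-12))/(5 - 12) - 4186 = -43*(-10 + 144 + 36)/(-7) - 4186 = -(-43)*170/7 - 4186 = -43*(-170/7) - 4186 = 7310/7 - 4186 = -21992/7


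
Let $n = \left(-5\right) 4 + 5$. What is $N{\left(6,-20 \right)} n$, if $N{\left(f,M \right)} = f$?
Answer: $-90$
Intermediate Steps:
$n = -15$ ($n = -20 + 5 = -15$)
$N{\left(6,-20 \right)} n = 6 \left(-15\right) = -90$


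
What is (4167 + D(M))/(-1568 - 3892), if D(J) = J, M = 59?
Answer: -2113/2730 ≈ -0.77399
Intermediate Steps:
(4167 + D(M))/(-1568 - 3892) = (4167 + 59)/(-1568 - 3892) = 4226/(-5460) = 4226*(-1/5460) = -2113/2730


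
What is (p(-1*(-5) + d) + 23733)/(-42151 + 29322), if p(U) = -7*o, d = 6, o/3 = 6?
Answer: -23607/12829 ≈ -1.8401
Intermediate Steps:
o = 18 (o = 3*6 = 18)
p(U) = -126 (p(U) = -7*18 = -126)
(p(-1*(-5) + d) + 23733)/(-42151 + 29322) = (-126 + 23733)/(-42151 + 29322) = 23607/(-12829) = 23607*(-1/12829) = -23607/12829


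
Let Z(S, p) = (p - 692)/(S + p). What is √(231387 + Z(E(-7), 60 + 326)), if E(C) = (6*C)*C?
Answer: √23138655/10 ≈ 481.03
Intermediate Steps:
E(C) = 6*C²
Z(S, p) = (-692 + p)/(S + p)
√(231387 + Z(E(-7), 60 + 326)) = √(231387 + (-692 + (60 + 326))/(6*(-7)² + (60 + 326))) = √(231387 + (-692 + 386)/(6*49 + 386)) = √(231387 - 306/(294 + 386)) = √(231387 - 306/680) = √(231387 + (1/680)*(-306)) = √(231387 - 9/20) = √(4627731/20) = √23138655/10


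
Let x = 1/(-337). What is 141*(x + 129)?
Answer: 6129552/337 ≈ 18189.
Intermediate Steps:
x = -1/337 ≈ -0.0029674
141*(x + 129) = 141*(-1/337 + 129) = 141*(43472/337) = 6129552/337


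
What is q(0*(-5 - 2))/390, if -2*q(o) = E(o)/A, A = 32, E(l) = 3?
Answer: -1/8320 ≈ -0.00012019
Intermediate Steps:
q(o) = -3/64 (q(o) = -3/(2*32) = -1/2*3/32 = -3/64)
q(0*(-5 - 2))/390 = -3/64/390 = -3/64*1/390 = -1/8320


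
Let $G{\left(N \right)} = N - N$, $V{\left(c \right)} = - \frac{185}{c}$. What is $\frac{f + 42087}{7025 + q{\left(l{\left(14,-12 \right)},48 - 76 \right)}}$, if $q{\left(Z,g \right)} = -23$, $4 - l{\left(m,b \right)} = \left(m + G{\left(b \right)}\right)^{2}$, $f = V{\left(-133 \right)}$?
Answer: $\frac{2798878}{465633} \approx 6.0109$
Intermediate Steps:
$G{\left(N \right)} = 0$
$f = \frac{185}{133}$ ($f = - \frac{185}{-133} = \left(-185\right) \left(- \frac{1}{133}\right) = \frac{185}{133} \approx 1.391$)
$l{\left(m,b \right)} = 4 - m^{2}$ ($l{\left(m,b \right)} = 4 - \left(m + 0\right)^{2} = 4 - m^{2}$)
$\frac{f + 42087}{7025 + q{\left(l{\left(14,-12 \right)},48 - 76 \right)}} = \frac{\frac{185}{133} + 42087}{7025 - 23} = \frac{5597756}{133 \cdot 7002} = \frac{5597756}{133} \cdot \frac{1}{7002} = \frac{2798878}{465633}$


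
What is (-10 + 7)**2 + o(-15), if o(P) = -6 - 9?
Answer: -6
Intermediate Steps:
o(P) = -15
(-10 + 7)**2 + o(-15) = (-10 + 7)**2 - 15 = (-3)**2 - 15 = 9 - 15 = -6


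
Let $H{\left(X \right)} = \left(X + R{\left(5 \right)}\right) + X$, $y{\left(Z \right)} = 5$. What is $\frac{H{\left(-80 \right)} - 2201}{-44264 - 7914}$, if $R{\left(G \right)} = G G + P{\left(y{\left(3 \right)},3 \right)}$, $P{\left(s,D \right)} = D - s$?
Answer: $\frac{167}{3727} \approx 0.044808$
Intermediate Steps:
$R{\left(G \right)} = -2 + G^{2}$ ($R{\left(G \right)} = G G + \left(3 - 5\right) = G^{2} + \left(3 - 5\right) = G^{2} - 2 = -2 + G^{2}$)
$H{\left(X \right)} = 23 + 2 X$ ($H{\left(X \right)} = \left(X - \left(2 - 5^{2}\right)\right) + X = \left(X + \left(-2 + 25\right)\right) + X = \left(X + 23\right) + X = \left(23 + X\right) + X = 23 + 2 X$)
$\frac{H{\left(-80 \right)} - 2201}{-44264 - 7914} = \frac{\left(23 + 2 \left(-80\right)\right) - 2201}{-44264 - 7914} = \frac{\left(23 - 160\right) - 2201}{-52178} = \left(-137 - 2201\right) \left(- \frac{1}{52178}\right) = \left(-2338\right) \left(- \frac{1}{52178}\right) = \frac{167}{3727}$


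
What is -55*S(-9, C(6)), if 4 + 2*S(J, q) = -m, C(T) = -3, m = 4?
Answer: 220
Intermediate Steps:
S(J, q) = -4 (S(J, q) = -2 + (-1*4)/2 = -2 + (½)*(-4) = -2 - 2 = -4)
-55*S(-9, C(6)) = -55*(-4) = 220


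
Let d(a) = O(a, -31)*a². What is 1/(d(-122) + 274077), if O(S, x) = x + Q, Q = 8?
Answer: -1/68255 ≈ -1.4651e-5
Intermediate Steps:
O(S, x) = 8 + x (O(S, x) = x + 8 = 8 + x)
d(a) = -23*a² (d(a) = (8 - 31)*a² = -23*a²)
1/(d(-122) + 274077) = 1/(-23*(-122)² + 274077) = 1/(-23*14884 + 274077) = 1/(-342332 + 274077) = 1/(-68255) = -1/68255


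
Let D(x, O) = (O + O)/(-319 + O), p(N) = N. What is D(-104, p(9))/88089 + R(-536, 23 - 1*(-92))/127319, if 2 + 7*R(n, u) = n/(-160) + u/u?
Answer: 6417419/3244990047796 ≈ 1.9776e-6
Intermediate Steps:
R(n, u) = -⅐ - n/1120 (R(n, u) = -2/7 + (n/(-160) + u/u)/7 = -2/7 + (n*(-1/160) + 1)/7 = -2/7 + (-n/160 + 1)/7 = -2/7 + (1 - n/160)/7 = -2/7 + (⅐ - n/1120) = -⅐ - n/1120)
D(x, O) = 2*O/(-319 + O) (D(x, O) = (2*O)/(-319 + O) = 2*O/(-319 + O))
D(-104, p(9))/88089 + R(-536, 23 - 1*(-92))/127319 = (2*9/(-319 + 9))/88089 + (-⅐ - 1/1120*(-536))/127319 = (2*9/(-310))*(1/88089) + (-⅐ + 67/140)*(1/127319) = (2*9*(-1/310))*(1/88089) + (47/140)*(1/127319) = -9/155*1/88089 + 47/17824660 = -3/4551265 + 47/17824660 = 6417419/3244990047796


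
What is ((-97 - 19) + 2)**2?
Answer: 12996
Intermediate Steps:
((-97 - 19) + 2)**2 = (-116 + 2)**2 = (-114)**2 = 12996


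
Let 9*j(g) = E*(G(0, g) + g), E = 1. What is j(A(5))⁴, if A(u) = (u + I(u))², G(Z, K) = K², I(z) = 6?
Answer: 47487663732222736/6561 ≈ 7.2379e+12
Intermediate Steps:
A(u) = (6 + u)² (A(u) = (u + 6)² = (6 + u)²)
j(g) = g/9 + g²/9 (j(g) = (1*(g² + g))/9 = (1*(g + g²))/9 = (g + g²)/9 = g/9 + g²/9)
j(A(5))⁴ = ((6 + 5)²*(1 + (6 + 5)²)/9)⁴ = ((⅑)*11²*(1 + 11²))⁴ = ((⅑)*121*(1 + 121))⁴ = ((⅑)*121*122)⁴ = (14762/9)⁴ = 47487663732222736/6561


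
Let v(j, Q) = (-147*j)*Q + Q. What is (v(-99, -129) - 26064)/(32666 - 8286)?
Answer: -190353/2438 ≈ -78.078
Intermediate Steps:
v(j, Q) = Q - 147*Q*j (v(j, Q) = -147*Q*j + Q = Q - 147*Q*j)
(v(-99, -129) - 26064)/(32666 - 8286) = (-129*(1 - 147*(-99)) - 26064)/(32666 - 8286) = (-129*(1 + 14553) - 26064)/24380 = (-129*14554 - 26064)*(1/24380) = (-1877466 - 26064)*(1/24380) = -1903530*1/24380 = -190353/2438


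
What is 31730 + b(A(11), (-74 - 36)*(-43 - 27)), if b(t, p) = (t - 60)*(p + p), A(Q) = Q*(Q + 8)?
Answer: 2326330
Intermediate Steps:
A(Q) = Q*(8 + Q)
b(t, p) = 2*p*(-60 + t) (b(t, p) = (-60 + t)*(2*p) = 2*p*(-60 + t))
31730 + b(A(11), (-74 - 36)*(-43 - 27)) = 31730 + 2*((-74 - 36)*(-43 - 27))*(-60 + 11*(8 + 11)) = 31730 + 2*(-110*(-70))*(-60 + 11*19) = 31730 + 2*7700*(-60 + 209) = 31730 + 2*7700*149 = 31730 + 2294600 = 2326330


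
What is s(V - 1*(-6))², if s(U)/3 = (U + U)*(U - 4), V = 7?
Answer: 492804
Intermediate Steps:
s(U) = 6*U*(-4 + U) (s(U) = 3*((U + U)*(U - 4)) = 3*((2*U)*(-4 + U)) = 3*(2*U*(-4 + U)) = 6*U*(-4 + U))
s(V - 1*(-6))² = (6*(7 - 1*(-6))*(-4 + (7 - 1*(-6))))² = (6*(7 + 6)*(-4 + (7 + 6)))² = (6*13*(-4 + 13))² = (6*13*9)² = 702² = 492804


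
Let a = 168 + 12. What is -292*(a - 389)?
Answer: 61028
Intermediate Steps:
a = 180
-292*(a - 389) = -292*(180 - 389) = -292*(-209) = 61028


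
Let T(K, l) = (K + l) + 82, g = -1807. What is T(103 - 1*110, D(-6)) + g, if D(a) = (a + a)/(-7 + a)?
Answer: -22504/13 ≈ -1731.1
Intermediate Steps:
D(a) = 2*a/(-7 + a) (D(a) = (2*a)/(-7 + a) = 2*a/(-7 + a))
T(K, l) = 82 + K + l
T(103 - 1*110, D(-6)) + g = (82 + (103 - 1*110) + 2*(-6)/(-7 - 6)) - 1807 = (82 + (103 - 110) + 2*(-6)/(-13)) - 1807 = (82 - 7 + 2*(-6)*(-1/13)) - 1807 = (82 - 7 + 12/13) - 1807 = 987/13 - 1807 = -22504/13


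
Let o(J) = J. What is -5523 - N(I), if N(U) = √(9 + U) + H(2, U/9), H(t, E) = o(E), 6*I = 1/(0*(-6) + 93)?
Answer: -27736507/5022 - √311426/186 ≈ -5526.0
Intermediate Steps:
I = 1/558 (I = 1/(6*(0*(-6) + 93)) = 1/(6*(0 + 93)) = (⅙)/93 = (⅙)*(1/93) = 1/558 ≈ 0.0017921)
H(t, E) = E
N(U) = √(9 + U) + U/9
-5523 - N(I) = -5523 - (√(9 + 1/558) + (⅑)*(1/558)) = -5523 - (√(5023/558) + 1/5022) = -5523 - (√311426/186 + 1/5022) = -5523 - (1/5022 + √311426/186) = -5523 + (-1/5022 - √311426/186) = -27736507/5022 - √311426/186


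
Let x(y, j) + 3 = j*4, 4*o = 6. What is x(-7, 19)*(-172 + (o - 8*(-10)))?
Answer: -13213/2 ≈ -6606.5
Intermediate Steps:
o = 3/2 (o = (¼)*6 = 3/2 ≈ 1.5000)
x(y, j) = -3 + 4*j (x(y, j) = -3 + j*4 = -3 + 4*j)
x(-7, 19)*(-172 + (o - 8*(-10))) = (-3 + 4*19)*(-172 + (3/2 - 8*(-10))) = (-3 + 76)*(-172 + (3/2 + 80)) = 73*(-172 + 163/2) = 73*(-181/2) = -13213/2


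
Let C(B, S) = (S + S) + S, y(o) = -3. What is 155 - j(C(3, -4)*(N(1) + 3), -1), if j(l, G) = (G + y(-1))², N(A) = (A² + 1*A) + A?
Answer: 139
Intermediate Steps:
C(B, S) = 3*S (C(B, S) = 2*S + S = 3*S)
N(A) = A² + 2*A (N(A) = (A² + A) + A = (A + A²) + A = A² + 2*A)
j(l, G) = (-3 + G)² (j(l, G) = (G - 3)² = (-3 + G)²)
155 - j(C(3, -4)*(N(1) + 3), -1) = 155 - (-3 - 1)² = 155 - 1*(-4)² = 155 - 1*16 = 155 - 16 = 139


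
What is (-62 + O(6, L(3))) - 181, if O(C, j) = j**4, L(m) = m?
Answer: -162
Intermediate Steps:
(-62 + O(6, L(3))) - 181 = (-62 + 3**4) - 181 = (-62 + 81) - 181 = 19 - 181 = -162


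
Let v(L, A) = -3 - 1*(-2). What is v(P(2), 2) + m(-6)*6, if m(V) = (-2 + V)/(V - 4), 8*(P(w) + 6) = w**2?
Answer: 19/5 ≈ 3.8000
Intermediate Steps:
P(w) = -6 + w**2/8
m(V) = (-2 + V)/(-4 + V)
v(L, A) = -1 (v(L, A) = -3 + 2 = -1)
v(P(2), 2) + m(-6)*6 = -1 + ((-2 - 6)/(-4 - 6))*6 = -1 + (-8/(-10))*6 = -1 - 1/10*(-8)*6 = -1 + (4/5)*6 = -1 + 24/5 = 19/5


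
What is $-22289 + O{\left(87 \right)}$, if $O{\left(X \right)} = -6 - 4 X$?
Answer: $-22643$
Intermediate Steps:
$-22289 + O{\left(87 \right)} = -22289 - 354 = -22643$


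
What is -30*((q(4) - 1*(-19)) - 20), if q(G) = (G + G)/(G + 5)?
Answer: 10/3 ≈ 3.3333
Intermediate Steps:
q(G) = 2*G/(5 + G) (q(G) = (2*G)/(5 + G) = 2*G/(5 + G))
-30*((q(4) - 1*(-19)) - 20) = -30*((2*4/(5 + 4) - 1*(-19)) - 20) = -30*((2*4/9 + 19) - 20) = -30*((2*4*(⅑) + 19) - 20) = -30*((8/9 + 19) - 20) = -30*(179/9 - 20) = -30*(-⅑) = 10/3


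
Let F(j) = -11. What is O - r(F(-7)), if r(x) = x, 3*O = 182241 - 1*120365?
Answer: 61909/3 ≈ 20636.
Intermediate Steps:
O = 61876/3 (O = (182241 - 1*120365)/3 = (182241 - 120365)/3 = (⅓)*61876 = 61876/3 ≈ 20625.)
O - r(F(-7)) = 61876/3 - 1*(-11) = 61876/3 + 11 = 61909/3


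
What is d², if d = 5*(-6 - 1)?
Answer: 1225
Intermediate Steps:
d = -35 (d = 5*(-7) = -35)
d² = (-35)² = 1225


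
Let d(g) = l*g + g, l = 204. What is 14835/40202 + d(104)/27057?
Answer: 1258497235/1087745514 ≈ 1.1570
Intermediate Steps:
d(g) = 205*g (d(g) = 204*g + g = 205*g)
14835/40202 + d(104)/27057 = 14835/40202 + (205*104)/27057 = 14835*(1/40202) + 21320*(1/27057) = 14835/40202 + 21320/27057 = 1258497235/1087745514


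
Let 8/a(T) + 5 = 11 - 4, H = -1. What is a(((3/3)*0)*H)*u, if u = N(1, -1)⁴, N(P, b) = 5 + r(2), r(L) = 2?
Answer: 9604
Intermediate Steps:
N(P, b) = 7 (N(P, b) = 5 + 2 = 7)
a(T) = 4 (a(T) = 8/(-5 + (11 - 4)) = 8/(-5 + 7) = 8/2 = 8*(½) = 4)
u = 2401 (u = 7⁴ = 2401)
a(((3/3)*0)*H)*u = 4*2401 = 9604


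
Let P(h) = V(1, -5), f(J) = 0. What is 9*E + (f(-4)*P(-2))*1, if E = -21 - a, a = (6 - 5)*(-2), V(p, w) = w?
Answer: -171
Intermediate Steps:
a = -2 (a = 1*(-2) = -2)
P(h) = -5
E = -19 (E = -21 - 1*(-2) = -21 + 2 = -19)
9*E + (f(-4)*P(-2))*1 = 9*(-19) + (0*(-5))*1 = -171 + 0*1 = -171 + 0 = -171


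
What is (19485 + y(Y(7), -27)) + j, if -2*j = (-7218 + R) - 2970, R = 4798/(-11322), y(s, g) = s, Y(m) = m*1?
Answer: 278365091/11322 ≈ 24586.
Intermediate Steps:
Y(m) = m
R = -2399/5661 (R = 4798*(-1/11322) = -2399/5661 ≈ -0.42378)
j = 57676667/11322 (j = -((-7218 - 2399/5661) - 2970)/2 = -(-40863497/5661 - 2970)/2 = -1/2*(-57676667/5661) = 57676667/11322 ≈ 5094.2)
(19485 + y(Y(7), -27)) + j = (19485 + 7) + 57676667/11322 = 19492 + 57676667/11322 = 278365091/11322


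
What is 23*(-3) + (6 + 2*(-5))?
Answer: -73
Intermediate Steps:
23*(-3) + (6 + 2*(-5)) = -69 + (6 - 10) = -69 - 4 = -73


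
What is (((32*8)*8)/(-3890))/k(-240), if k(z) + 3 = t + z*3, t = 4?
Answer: 1024/1398455 ≈ 0.00073224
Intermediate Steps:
k(z) = 1 + 3*z (k(z) = -3 + (4 + z*3) = -3 + (4 + 3*z) = 1 + 3*z)
(((32*8)*8)/(-3890))/k(-240) = (((32*8)*8)/(-3890))/(1 + 3*(-240)) = ((256*8)*(-1/3890))/(1 - 720) = (2048*(-1/3890))/(-719) = -1024/1945*(-1/719) = 1024/1398455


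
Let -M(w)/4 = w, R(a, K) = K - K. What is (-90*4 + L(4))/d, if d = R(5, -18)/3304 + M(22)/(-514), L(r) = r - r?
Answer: -23130/11 ≈ -2102.7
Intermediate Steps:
L(r) = 0
R(a, K) = 0
M(w) = -4*w
d = 44/257 (d = 0/3304 - 4*22/(-514) = 0*(1/3304) - 88*(-1/514) = 0 + 44/257 = 44/257 ≈ 0.17121)
(-90*4 + L(4))/d = (-90*4 + 0)/(44/257) = (-15*24 + 0)*(257/44) = (-360 + 0)*(257/44) = -360*257/44 = -23130/11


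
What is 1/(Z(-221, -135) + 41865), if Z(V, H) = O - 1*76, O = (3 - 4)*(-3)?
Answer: 1/41792 ≈ 2.3928e-5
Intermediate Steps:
O = 3 (O = -1*(-3) = 3)
Z(V, H) = -73 (Z(V, H) = 3 - 1*76 = 3 - 76 = -73)
1/(Z(-221, -135) + 41865) = 1/(-73 + 41865) = 1/41792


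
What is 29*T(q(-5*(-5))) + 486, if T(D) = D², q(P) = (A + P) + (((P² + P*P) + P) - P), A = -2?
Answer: 46995827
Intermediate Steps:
q(P) = -2 + P + 2*P² (q(P) = (-2 + P) + (((P² + P*P) + P) - P) = (-2 + P) + (((P² + P²) + P) - P) = (-2 + P) + ((2*P² + P) - P) = (-2 + P) + ((P + 2*P²) - P) = (-2 + P) + 2*P² = -2 + P + 2*P²)
29*T(q(-5*(-5))) + 486 = 29*(-2 - 5*(-5) + 2*(-5*(-5))²)² + 486 = 29*(-2 + 25 + 2*25²)² + 486 = 29*(-2 + 25 + 2*625)² + 486 = 29*(-2 + 25 + 1250)² + 486 = 29*1273² + 486 = 29*1620529 + 486 = 46995341 + 486 = 46995827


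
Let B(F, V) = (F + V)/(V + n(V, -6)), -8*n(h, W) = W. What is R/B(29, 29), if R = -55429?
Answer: -6596051/232 ≈ -28431.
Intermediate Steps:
n(h, W) = -W/8
B(F, V) = (F + V)/(¾ + V) (B(F, V) = (F + V)/(V - ⅛*(-6)) = (F + V)/(V + ¾) = (F + V)/(¾ + V))
R/B(29, 29) = -55429*(3 + 4*29)/(4*(29 + 29)) = -55429/(4*58/(3 + 116)) = -55429/(4*58/119) = -55429/(4*(1/119)*58) = -55429/232/119 = -55429*119/232 = -6596051/232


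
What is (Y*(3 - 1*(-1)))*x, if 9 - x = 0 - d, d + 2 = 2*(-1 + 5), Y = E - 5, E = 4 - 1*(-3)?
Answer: 120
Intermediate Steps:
E = 7 (E = 4 + 3 = 7)
Y = 2 (Y = 7 - 5 = 2)
d = 6 (d = -2 + 2*(-1 + 5) = -2 + 2*4 = -2 + 8 = 6)
x = 15 (x = 9 - (0 - 1*6) = 9 - (0 - 6) = 9 - 1*(-6) = 9 + 6 = 15)
(Y*(3 - 1*(-1)))*x = (2*(3 - 1*(-1)))*15 = (2*(3 + 1))*15 = (2*4)*15 = 8*15 = 120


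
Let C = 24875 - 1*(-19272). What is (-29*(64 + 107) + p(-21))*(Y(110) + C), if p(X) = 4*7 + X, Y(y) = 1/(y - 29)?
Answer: -17707896416/81 ≈ -2.1862e+8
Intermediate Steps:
Y(y) = 1/(-29 + y)
p(X) = 28 + X
C = 44147 (C = 24875 + 19272 = 44147)
(-29*(64 + 107) + p(-21))*(Y(110) + C) = (-29*(64 + 107) + (28 - 21))*(1/(-29 + 110) + 44147) = (-29*171 + 7)*(1/81 + 44147) = (-4959 + 7)*(1/81 + 44147) = -4952*3575908/81 = -17707896416/81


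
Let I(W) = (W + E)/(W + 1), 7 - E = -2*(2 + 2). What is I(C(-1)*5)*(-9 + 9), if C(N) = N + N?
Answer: 0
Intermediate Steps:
C(N) = 2*N
E = 15 (E = 7 - (-2)*(2 + 2) = 7 - (-2)*4 = 7 - 1*(-8) = 7 + 8 = 15)
I(W) = (15 + W)/(1 + W) (I(W) = (W + 15)/(W + 1) = (15 + W)/(1 + W))
I(C(-1)*5)*(-9 + 9) = ((15 + (2*(-1))*5)/(1 + (2*(-1))*5))*(-9 + 9) = ((15 - 2*5)/(1 - 2*5))*0 = ((15 - 10)/(1 - 10))*0 = (5/(-9))*0 = -⅑*5*0 = -5/9*0 = 0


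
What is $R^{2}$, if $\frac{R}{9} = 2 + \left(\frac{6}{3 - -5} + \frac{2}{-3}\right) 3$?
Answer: $\frac{6561}{16} \approx 410.06$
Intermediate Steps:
$R = \frac{81}{4}$ ($R = 9 \left(2 + \left(\frac{6}{3 - -5} + \frac{2}{-3}\right) 3\right) = 9 \left(2 + \left(\frac{6}{3 + 5} + 2 \left(- \frac{1}{3}\right)\right) 3\right) = 9 \left(2 + \left(\frac{6}{8} - \frac{2}{3}\right) 3\right) = 9 \left(2 + \left(6 \cdot \frac{1}{8} - \frac{2}{3}\right) 3\right) = 9 \left(2 + \left(\frac{3}{4} - \frac{2}{3}\right) 3\right) = 9 \left(2 + \frac{1}{12} \cdot 3\right) = 9 \left(2 + \frac{1}{4}\right) = 9 \cdot \frac{9}{4} = \frac{81}{4} \approx 20.25$)
$R^{2} = \left(\frac{81}{4}\right)^{2} = \frac{6561}{16}$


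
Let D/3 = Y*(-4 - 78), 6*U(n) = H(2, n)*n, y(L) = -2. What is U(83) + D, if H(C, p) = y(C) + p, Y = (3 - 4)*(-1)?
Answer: 1749/2 ≈ 874.50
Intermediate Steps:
Y = 1 (Y = -1*(-1) = 1)
H(C, p) = -2 + p
U(n) = n*(-2 + n)/6 (U(n) = ((-2 + n)*n)/6 = (n*(-2 + n))/6 = n*(-2 + n)/6)
D = -246 (D = 3*(1*(-4 - 78)) = 3*(1*(-82)) = 3*(-82) = -246)
U(83) + D = (⅙)*83*(-2 + 83) - 246 = (⅙)*83*81 - 246 = 2241/2 - 246 = 1749/2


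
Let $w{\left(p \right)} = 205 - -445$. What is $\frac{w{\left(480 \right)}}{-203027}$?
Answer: $- \frac{650}{203027} \approx -0.0032015$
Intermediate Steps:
$w{\left(p \right)} = 650$ ($w{\left(p \right)} = 205 + 445 = 650$)
$\frac{w{\left(480 \right)}}{-203027} = \frac{650}{-203027} = 650 \left(- \frac{1}{203027}\right) = - \frac{650}{203027}$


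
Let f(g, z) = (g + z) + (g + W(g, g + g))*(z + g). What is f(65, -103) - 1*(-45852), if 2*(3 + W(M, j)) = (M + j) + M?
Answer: 38518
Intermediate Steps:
W(M, j) = -3 + M + j/2 (W(M, j) = -3 + ((M + j) + M)/2 = -3 + (j + 2*M)/2 = -3 + (M + j/2) = -3 + M + j/2)
f(g, z) = g + z + (-3 + 3*g)*(g + z) (f(g, z) = (g + z) + (g + (-3 + g + (g + g)/2))*(z + g) = (g + z) + (g + (-3 + g + (2*g)/2))*(g + z) = (g + z) + (g + (-3 + g + g))*(g + z) = (g + z) + (g + (-3 + 2*g))*(g + z) = (g + z) + (-3 + 3*g)*(g + z) = g + z + (-3 + 3*g)*(g + z))
f(65, -103) - 1*(-45852) = (-2*65 - 2*(-103) + 3*65² + 3*65*(-103)) - 1*(-45852) = (-130 + 206 + 3*4225 - 20085) + 45852 = (-130 + 206 + 12675 - 20085) + 45852 = -7334 + 45852 = 38518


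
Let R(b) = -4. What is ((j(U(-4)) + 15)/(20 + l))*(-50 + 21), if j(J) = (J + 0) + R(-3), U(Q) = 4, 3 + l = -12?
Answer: -87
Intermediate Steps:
l = -15 (l = -3 - 12 = -15)
j(J) = -4 + J (j(J) = (J + 0) - 4 = J - 4 = -4 + J)
((j(U(-4)) + 15)/(20 + l))*(-50 + 21) = (((-4 + 4) + 15)/(20 - 15))*(-50 + 21) = ((0 + 15)/5)*(-29) = (15*(⅕))*(-29) = 3*(-29) = -87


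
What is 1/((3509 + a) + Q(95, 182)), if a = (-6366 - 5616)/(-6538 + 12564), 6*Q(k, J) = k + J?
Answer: 18078/64234357 ≈ 0.00028144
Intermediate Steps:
Q(k, J) = J/6 + k/6 (Q(k, J) = (k + J)/6 = (J + k)/6 = J/6 + k/6)
a = -5991/3013 (a = -11982/6026 = -11982*1/6026 = -5991/3013 ≈ -1.9884)
1/((3509 + a) + Q(95, 182)) = 1/((3509 - 5991/3013) + ((⅙)*182 + (⅙)*95)) = 1/(10566626/3013 + (91/3 + 95/6)) = 1/(10566626/3013 + 277/6) = 1/(64234357/18078) = 18078/64234357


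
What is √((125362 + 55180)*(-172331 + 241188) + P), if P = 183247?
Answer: √12431763741 ≈ 1.1150e+5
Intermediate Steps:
√((125362 + 55180)*(-172331 + 241188) + P) = √((125362 + 55180)*(-172331 + 241188) + 183247) = √(180542*68857 + 183247) = √(12431580494 + 183247) = √12431763741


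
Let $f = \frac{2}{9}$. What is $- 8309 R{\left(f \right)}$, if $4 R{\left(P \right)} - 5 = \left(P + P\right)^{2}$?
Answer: $- \frac{3498089}{324} \approx -10797.0$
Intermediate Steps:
$f = \frac{2}{9}$ ($f = 2 \cdot \frac{1}{9} = \frac{2}{9} \approx 0.22222$)
$R{\left(P \right)} = \frac{5}{4} + P^{2}$ ($R{\left(P \right)} = \frac{5}{4} + \frac{\left(P + P\right)^{2}}{4} = \frac{5}{4} + \frac{\left(2 P\right)^{2}}{4} = \frac{5}{4} + \frac{4 P^{2}}{4} = \frac{5}{4} + P^{2}$)
$- 8309 R{\left(f \right)} = - 8309 \left(\frac{5}{4} + \left(\frac{2}{9}\right)^{2}\right) = - 8309 \left(\frac{5}{4} + \frac{4}{81}\right) = \left(-8309\right) \frac{421}{324} = - \frac{3498089}{324}$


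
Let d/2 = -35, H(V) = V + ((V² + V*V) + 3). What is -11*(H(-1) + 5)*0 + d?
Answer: -70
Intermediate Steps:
H(V) = 3 + V + 2*V² (H(V) = V + ((V² + V²) + 3) = V + (2*V² + 3) = V + (3 + 2*V²) = 3 + V + 2*V²)
d = -70 (d = 2*(-35) = -70)
-11*(H(-1) + 5)*0 + d = -11*((3 - 1 + 2*(-1)²) + 5)*0 - 70 = -11*((3 - 1 + 2*1) + 5)*0 - 70 = -11*((3 - 1 + 2) + 5)*0 - 70 = -11*(4 + 5)*0 - 70 = -99*0 - 70 = -11*0 - 70 = 0 - 70 = -70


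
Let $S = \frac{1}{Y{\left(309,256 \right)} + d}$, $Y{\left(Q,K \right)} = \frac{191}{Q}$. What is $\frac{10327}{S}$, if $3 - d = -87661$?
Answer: $\frac{279741566009}{309} \approx 9.0531 \cdot 10^{8}$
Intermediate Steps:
$d = 87664$ ($d = 3 - -87661 = 3 + 87661 = 87664$)
$S = \frac{309}{27088367}$ ($S = \frac{1}{\frac{191}{309} + 87664} = \frac{1}{\frac{27088367}{309}} = \frac{309}{27088367} \approx 1.1407 \cdot 10^{-5}$)
$\frac{10327}{S} = \frac{10327}{\frac{309}{27088367}} = 10327 \cdot \frac{27088367}{309} = \frac{279741566009}{309}$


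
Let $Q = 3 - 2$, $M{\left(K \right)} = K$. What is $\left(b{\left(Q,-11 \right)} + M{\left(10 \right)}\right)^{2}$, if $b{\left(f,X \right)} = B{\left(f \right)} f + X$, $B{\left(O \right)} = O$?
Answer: $0$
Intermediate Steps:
$Q = 1$ ($Q = 3 - 2 = 1$)
$b{\left(f,X \right)} = X + f^{2}$ ($b{\left(f,X \right)} = f f + X = f^{2} + X = X + f^{2}$)
$\left(b{\left(Q,-11 \right)} + M{\left(10 \right)}\right)^{2} = \left(\left(-11 + 1^{2}\right) + 10\right)^{2} = \left(\left(-11 + 1\right) + 10\right)^{2} = \left(-10 + 10\right)^{2} = 0^{2} = 0$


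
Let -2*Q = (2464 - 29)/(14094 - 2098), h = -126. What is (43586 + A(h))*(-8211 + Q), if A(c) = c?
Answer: -2140413116155/5998 ≈ -3.5685e+8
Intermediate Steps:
Q = -2435/23992 (Q = -(2464 - 29)/(2*(14094 - 2098)) = -2435/(2*11996) = -½*2435/11996 = -2435/23992 ≈ -0.10149)
(43586 + A(h))*(-8211 + Q) = (43586 - 126)*(-8211 - 2435/23992) = 43460*(-197000747/23992) = -2140413116155/5998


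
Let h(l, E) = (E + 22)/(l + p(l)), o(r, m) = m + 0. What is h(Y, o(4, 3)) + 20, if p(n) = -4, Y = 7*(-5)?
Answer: 755/39 ≈ 19.359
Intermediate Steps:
Y = -35
o(r, m) = m
h(l, E) = (22 + E)/(-4 + l) (h(l, E) = (E + 22)/(l - 4) = (22 + E)/(-4 + l))
h(Y, o(4, 3)) + 20 = (22 + 3)/(-4 - 35) + 20 = 25/(-39) + 20 = -1/39*25 + 20 = -25/39 + 20 = 755/39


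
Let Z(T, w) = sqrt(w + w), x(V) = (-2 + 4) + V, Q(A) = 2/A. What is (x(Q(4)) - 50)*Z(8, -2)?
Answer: -95*I ≈ -95.0*I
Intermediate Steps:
x(V) = 2 + V
Z(T, w) = sqrt(2)*sqrt(w) (Z(T, w) = sqrt(2*w) = sqrt(2)*sqrt(w))
(x(Q(4)) - 50)*Z(8, -2) = ((2 + 2/4) - 50)*(sqrt(2)*sqrt(-2)) = ((2 + 2*(1/4)) - 50)*(sqrt(2)*(I*sqrt(2))) = ((2 + 1/2) - 50)*(2*I) = (5/2 - 50)*(2*I) = -95*I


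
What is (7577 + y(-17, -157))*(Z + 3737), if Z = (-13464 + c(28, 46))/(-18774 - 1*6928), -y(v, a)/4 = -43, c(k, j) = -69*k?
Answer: 372199076865/12851 ≈ 2.8963e+7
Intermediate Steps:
y(v, a) = 172 (y(v, a) = -4*(-43) = 172)
Z = 7698/12851 (Z = (-13464 - 69*28)/(-18774 - 1*6928) = (-13464 - 1932)/(-18774 - 6928) = -15396/(-25702) = -15396*(-1/25702) = 7698/12851 ≈ 0.59902)
(7577 + y(-17, -157))*(Z + 3737) = (7577 + 172)*(7698/12851 + 3737) = 7749*(48031885/12851) = 372199076865/12851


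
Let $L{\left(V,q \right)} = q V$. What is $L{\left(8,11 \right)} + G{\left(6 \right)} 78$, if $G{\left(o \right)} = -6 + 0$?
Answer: $-380$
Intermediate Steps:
$L{\left(V,q \right)} = V q$
$G{\left(o \right)} = -6$
$L{\left(8,11 \right)} + G{\left(6 \right)} 78 = 8 \cdot 11 - 468 = 88 - 468 = -380$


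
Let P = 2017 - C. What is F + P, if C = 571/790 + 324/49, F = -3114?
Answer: -42748809/38710 ≈ -1104.3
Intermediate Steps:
C = 283939/38710 (C = 571*(1/790) + 324*(1/49) = 571/790 + 324/49 = 283939/38710 ≈ 7.3350)
P = 77794131/38710 (P = 2017 - 1*283939/38710 = 2017 - 283939/38710 = 77794131/38710 ≈ 2009.7)
F + P = -3114 + 77794131/38710 = -42748809/38710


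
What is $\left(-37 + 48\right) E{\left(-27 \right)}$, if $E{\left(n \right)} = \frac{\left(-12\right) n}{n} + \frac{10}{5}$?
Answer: $-110$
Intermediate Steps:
$E{\left(n \right)} = -10$ ($E{\left(n \right)} = -12 + 10 \cdot \frac{1}{5} = -12 + 2 = -10$)
$\left(-37 + 48\right) E{\left(-27 \right)} = \left(-37 + 48\right) \left(-10\right) = 11 \left(-10\right) = -110$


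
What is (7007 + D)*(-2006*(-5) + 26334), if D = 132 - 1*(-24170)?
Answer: 1138520476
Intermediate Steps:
D = 24302 (D = 132 + 24170 = 24302)
(7007 + D)*(-2006*(-5) + 26334) = (7007 + 24302)*(-2006*(-5) + 26334) = 31309*(10030 + 26334) = 31309*36364 = 1138520476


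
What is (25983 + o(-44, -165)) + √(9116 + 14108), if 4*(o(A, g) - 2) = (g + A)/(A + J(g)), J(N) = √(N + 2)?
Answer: (8*√946378 + 103940*√163 + 4573569*I + 352*I*√5806)/(4*(√163 + 44*I)) ≈ 26139.0 + 0.31781*I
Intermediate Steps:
J(N) = √(2 + N)
o(A, g) = 2 + (A + g)/(4*(A + √(2 + g))) (o(A, g) = 2 + ((g + A)/(A + √(2 + g)))/4 = 2 + ((A + g)/(A + √(2 + g)))/4 = 2 + (A + g)/(4*(A + √(2 + g))))
(25983 + o(-44, -165)) + √(9116 + 14108) = (25983 + (-165 + 8*√(2 - 165) + 9*(-44))/(4*(-44 + √(2 - 165)))) + √(9116 + 14108) = (25983 + (-165 + 8*√(-163) - 396)/(4*(-44 + √(-163)))) + √23224 = (25983 + (-165 + 8*(I*√163) - 396)/(4*(-44 + I*√163))) + 2*√5806 = (25983 + (-165 + 8*I*√163 - 396)/(4*(-44 + I*√163))) + 2*√5806 = (25983 + (-561 + 8*I*√163)/(4*(-44 + I*√163))) + 2*√5806 = 25983 + 2*√5806 + (-561 + 8*I*√163)/(4*(-44 + I*√163))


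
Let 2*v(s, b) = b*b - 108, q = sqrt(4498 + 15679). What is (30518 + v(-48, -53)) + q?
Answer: 63737/2 + sqrt(20177) ≈ 32011.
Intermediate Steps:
q = sqrt(20177) ≈ 142.05
v(s, b) = -54 + b**2/2 (v(s, b) = (b*b - 108)/2 = (b**2 - 108)/2 = (-108 + b**2)/2 = -54 + b**2/2)
(30518 + v(-48, -53)) + q = (30518 + (-54 + (1/2)*(-53)**2)) + sqrt(20177) = (30518 + (-54 + (1/2)*2809)) + sqrt(20177) = (30518 + (-54 + 2809/2)) + sqrt(20177) = (30518 + 2701/2) + sqrt(20177) = 63737/2 + sqrt(20177)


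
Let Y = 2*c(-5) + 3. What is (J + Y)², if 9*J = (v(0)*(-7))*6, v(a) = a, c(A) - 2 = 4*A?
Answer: 1089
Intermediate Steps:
c(A) = 2 + 4*A
J = 0 (J = ((0*(-7))*6)/9 = (0*6)/9 = (⅑)*0 = 0)
Y = -33 (Y = 2*(2 + 4*(-5)) + 3 = 2*(2 - 20) + 3 = 2*(-18) + 3 = -36 + 3 = -33)
(J + Y)² = (0 - 33)² = (-33)² = 1089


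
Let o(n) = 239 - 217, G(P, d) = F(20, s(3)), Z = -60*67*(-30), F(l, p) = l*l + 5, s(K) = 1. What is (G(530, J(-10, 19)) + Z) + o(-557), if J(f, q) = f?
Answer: 121027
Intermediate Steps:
F(l, p) = 5 + l**2 (F(l, p) = l**2 + 5 = 5 + l**2)
Z = 120600 (Z = -4020*(-30) = 120600)
G(P, d) = 405 (G(P, d) = 5 + 20**2 = 5 + 400 = 405)
o(n) = 22
(G(530, J(-10, 19)) + Z) + o(-557) = (405 + 120600) + 22 = 121005 + 22 = 121027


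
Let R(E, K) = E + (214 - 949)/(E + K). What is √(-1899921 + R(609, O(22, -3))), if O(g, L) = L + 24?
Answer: I*√68375274/6 ≈ 1378.2*I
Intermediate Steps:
O(g, L) = 24 + L
R(E, K) = E - 735/(E + K)
√(-1899921 + R(609, O(22, -3))) = √(-1899921 + (-735 + 609² + 609*(24 - 3))/(609 + (24 - 3))) = √(-1899921 + (-735 + 370881 + 609*21)/(609 + 21)) = √(-1899921 + (-735 + 370881 + 12789)/630) = √(-1899921 + (1/630)*382935) = √(-1899921 + 3647/6) = √(-11395879/6) = I*√68375274/6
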